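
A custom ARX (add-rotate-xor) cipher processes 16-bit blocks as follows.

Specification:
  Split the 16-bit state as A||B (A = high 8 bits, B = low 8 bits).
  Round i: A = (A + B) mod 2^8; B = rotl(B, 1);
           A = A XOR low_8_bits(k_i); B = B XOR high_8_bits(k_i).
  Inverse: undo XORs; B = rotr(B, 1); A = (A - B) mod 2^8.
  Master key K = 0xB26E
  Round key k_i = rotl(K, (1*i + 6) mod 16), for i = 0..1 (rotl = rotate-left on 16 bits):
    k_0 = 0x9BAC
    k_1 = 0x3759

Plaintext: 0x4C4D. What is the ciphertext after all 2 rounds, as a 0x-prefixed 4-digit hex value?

0x6F35

s_0 = plaintext = 0x4C4D
s_1 = Round(s_0, k_0) = 0x3501
s_2 = Round(s_1, k_1) = 0x6F35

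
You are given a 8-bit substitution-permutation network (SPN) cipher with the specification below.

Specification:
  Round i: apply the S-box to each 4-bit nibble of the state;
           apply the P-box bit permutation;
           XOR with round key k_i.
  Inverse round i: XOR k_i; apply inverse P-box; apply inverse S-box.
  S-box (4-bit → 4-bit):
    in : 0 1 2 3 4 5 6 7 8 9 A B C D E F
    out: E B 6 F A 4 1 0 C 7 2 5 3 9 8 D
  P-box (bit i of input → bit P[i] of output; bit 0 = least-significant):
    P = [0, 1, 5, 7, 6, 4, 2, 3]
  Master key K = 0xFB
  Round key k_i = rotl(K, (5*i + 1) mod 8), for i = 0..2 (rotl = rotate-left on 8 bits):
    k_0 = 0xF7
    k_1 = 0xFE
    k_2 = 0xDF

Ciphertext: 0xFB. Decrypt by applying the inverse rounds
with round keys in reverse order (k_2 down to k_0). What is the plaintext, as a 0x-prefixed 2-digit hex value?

s_0 = ciphertext = 0xFB
s_1 = InvRound(s_0, k_2) = 0x55
s_2 = InvRound(s_1, k_1) = 0xE3
s_3 = InvRound(s_2, k_0) = 0x27

0x27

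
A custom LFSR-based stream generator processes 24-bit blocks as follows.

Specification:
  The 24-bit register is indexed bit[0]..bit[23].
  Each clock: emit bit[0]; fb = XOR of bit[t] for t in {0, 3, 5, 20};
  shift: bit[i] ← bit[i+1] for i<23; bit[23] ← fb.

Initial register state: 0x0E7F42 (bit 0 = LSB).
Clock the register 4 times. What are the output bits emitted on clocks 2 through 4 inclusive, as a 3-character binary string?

reg_0 = 0x0E7F42
clock 1: out=0, reg = 0x073FA1
clock 2: out=1, reg = 0x039FD0
clock 3: out=0, reg = 0x01CFE8
clock 4: out=0, reg = 0x00E7F4

100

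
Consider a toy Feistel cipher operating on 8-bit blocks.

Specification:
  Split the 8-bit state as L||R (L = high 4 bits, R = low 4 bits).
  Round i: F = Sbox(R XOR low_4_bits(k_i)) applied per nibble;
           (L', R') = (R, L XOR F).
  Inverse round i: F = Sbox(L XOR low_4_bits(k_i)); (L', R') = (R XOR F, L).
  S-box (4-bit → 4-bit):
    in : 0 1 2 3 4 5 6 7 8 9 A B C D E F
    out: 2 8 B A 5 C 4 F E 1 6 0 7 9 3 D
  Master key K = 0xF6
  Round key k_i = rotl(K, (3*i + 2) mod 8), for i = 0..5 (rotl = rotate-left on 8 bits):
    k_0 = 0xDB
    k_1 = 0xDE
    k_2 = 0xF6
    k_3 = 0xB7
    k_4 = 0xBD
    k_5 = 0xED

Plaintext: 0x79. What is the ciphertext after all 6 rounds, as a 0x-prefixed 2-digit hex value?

s_0 = plaintext = 0x79
s_1 = Round(s_0, k_0) = 0x9C
s_2 = Round(s_1, k_1) = 0xC2
s_3 = Round(s_2, k_2) = 0x29
s_4 = Round(s_3, k_3) = 0x91
s_5 = Round(s_4, k_4) = 0x1E
s_6 = Round(s_5, k_5) = 0xEB

0xEB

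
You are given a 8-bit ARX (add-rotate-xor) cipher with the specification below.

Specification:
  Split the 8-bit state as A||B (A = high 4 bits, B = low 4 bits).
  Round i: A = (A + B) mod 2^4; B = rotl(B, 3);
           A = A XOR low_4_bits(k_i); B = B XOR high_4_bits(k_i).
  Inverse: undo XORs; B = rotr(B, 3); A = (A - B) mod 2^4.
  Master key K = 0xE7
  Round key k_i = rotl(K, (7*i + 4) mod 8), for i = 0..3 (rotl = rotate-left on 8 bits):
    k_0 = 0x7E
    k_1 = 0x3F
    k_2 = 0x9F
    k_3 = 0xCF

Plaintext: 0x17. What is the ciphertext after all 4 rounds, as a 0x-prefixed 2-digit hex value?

0xF5

s_0 = plaintext = 0x17
s_1 = Round(s_0, k_0) = 0x6C
s_2 = Round(s_1, k_1) = 0xD5
s_3 = Round(s_2, k_2) = 0xD3
s_4 = Round(s_3, k_3) = 0xF5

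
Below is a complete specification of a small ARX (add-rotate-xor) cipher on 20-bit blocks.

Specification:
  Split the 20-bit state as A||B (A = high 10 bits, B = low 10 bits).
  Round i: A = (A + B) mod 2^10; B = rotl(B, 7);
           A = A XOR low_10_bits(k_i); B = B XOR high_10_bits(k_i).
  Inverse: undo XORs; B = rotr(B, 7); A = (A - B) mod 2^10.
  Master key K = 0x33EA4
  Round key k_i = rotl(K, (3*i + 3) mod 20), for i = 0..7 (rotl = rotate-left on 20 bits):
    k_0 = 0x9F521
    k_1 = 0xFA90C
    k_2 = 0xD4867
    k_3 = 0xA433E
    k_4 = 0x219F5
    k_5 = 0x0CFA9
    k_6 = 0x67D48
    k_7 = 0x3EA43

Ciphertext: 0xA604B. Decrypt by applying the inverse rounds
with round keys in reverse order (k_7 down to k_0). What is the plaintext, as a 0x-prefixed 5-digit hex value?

0x48D5D

s_0 = ciphertext = 0xA604B
s_1 = InvRound(s_0, k_7) = 0xD4989
s_2 = InvRound(s_1, k_6) = 0x5A8B0
s_3 = InvRound(s_2, k_5) = 0xAA819
s_4 = InvRound(s_3, k_4) = 0x998F9
s_5 = InvRound(s_4, k_3) = 0x8334C
s_6 = InvRound(s_5, k_2) = 0x5ECF0
s_7 = InvRound(s_6, k_1) = 0xE84D6
s_8 = InvRound(s_7, k_0) = 0x48D5D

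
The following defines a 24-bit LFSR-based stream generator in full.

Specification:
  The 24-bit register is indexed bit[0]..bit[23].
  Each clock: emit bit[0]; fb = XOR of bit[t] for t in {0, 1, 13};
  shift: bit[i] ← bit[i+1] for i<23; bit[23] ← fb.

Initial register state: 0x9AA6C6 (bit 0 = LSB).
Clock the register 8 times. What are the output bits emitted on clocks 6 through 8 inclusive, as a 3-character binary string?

reg_0 = 0x9AA6C6
clock 1: out=0, reg = 0x4D5363
clock 2: out=1, reg = 0x26A9B1
clock 3: out=1, reg = 0x1354D8
clock 4: out=0, reg = 0x09AA6C
clock 5: out=0, reg = 0x84D536
clock 6: out=0, reg = 0xC26A9B
clock 7: out=1, reg = 0xE1354D
clock 8: out=1, reg = 0x709AA6

011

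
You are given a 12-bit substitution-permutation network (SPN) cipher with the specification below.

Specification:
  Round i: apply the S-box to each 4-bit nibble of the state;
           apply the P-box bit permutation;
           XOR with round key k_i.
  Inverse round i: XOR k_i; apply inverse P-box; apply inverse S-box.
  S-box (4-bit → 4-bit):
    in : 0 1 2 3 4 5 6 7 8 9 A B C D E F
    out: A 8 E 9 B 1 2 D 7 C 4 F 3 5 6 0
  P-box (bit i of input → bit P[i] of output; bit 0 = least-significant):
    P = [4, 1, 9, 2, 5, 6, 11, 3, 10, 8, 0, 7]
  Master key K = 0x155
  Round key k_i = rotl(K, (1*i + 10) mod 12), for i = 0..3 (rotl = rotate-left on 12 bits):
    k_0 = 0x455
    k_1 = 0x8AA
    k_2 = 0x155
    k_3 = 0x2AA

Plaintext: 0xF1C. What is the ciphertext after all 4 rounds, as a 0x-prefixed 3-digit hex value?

s_0 = plaintext = 0xF1C
s_1 = Round(s_0, k_0) = 0x44F
s_2 = Round(s_1, k_1) = 0xD42
s_3 = Round(s_2, k_2) = 0x73A
s_4 = Round(s_3, k_3) = 0x403

0x403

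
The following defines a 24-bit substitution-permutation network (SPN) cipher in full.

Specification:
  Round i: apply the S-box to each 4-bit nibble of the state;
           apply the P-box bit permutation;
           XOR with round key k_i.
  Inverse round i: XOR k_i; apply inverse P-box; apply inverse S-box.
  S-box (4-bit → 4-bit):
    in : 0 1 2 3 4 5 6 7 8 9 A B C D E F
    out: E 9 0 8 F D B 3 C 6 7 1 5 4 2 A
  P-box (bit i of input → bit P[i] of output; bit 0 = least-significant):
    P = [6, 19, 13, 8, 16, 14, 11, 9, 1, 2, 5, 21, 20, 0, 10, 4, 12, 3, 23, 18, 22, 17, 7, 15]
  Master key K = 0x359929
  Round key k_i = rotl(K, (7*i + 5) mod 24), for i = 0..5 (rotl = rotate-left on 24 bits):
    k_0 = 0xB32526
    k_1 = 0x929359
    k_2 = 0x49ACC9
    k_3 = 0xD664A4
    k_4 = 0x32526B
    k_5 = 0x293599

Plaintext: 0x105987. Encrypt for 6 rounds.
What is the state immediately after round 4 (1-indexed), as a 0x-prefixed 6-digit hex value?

0x4B8021

s_0 = plaintext = 0x105987
s_1 = Round(s_0, k_0) = 0x6FAB5A
s_2 = Round(s_1, k_1) = 0xCD3D12
s_3 = Round(s_2, k_2) = 0x88AE79
s_4 = Round(s_3, k_3) = 0x4B8021
s_5 = Round(s_4, k_4) = 0x50C79F
s_6 = Round(s_5, k_5) = 0xF5F817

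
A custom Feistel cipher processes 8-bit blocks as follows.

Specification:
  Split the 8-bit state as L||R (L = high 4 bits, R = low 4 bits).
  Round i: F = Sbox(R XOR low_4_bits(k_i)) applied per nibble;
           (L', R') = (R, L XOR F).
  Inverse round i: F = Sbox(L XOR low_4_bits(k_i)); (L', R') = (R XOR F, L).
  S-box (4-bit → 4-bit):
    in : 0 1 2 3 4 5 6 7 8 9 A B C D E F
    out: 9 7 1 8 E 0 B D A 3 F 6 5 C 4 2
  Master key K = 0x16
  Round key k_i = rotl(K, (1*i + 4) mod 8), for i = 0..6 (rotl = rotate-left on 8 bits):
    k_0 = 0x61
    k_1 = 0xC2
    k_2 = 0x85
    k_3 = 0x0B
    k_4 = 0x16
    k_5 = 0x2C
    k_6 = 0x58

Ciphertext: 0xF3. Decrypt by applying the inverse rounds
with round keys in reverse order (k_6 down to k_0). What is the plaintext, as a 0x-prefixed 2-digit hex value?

0xBC

s_0 = ciphertext = 0xF3
s_1 = InvRound(s_0, k_6) = 0xEF
s_2 = InvRound(s_1, k_5) = 0xEE
s_3 = InvRound(s_2, k_4) = 0x4E
s_4 = InvRound(s_3, k_3) = 0xC4
s_5 = InvRound(s_4, k_2) = 0x7C
s_6 = InvRound(s_5, k_1) = 0xC7
s_7 = InvRound(s_6, k_0) = 0xBC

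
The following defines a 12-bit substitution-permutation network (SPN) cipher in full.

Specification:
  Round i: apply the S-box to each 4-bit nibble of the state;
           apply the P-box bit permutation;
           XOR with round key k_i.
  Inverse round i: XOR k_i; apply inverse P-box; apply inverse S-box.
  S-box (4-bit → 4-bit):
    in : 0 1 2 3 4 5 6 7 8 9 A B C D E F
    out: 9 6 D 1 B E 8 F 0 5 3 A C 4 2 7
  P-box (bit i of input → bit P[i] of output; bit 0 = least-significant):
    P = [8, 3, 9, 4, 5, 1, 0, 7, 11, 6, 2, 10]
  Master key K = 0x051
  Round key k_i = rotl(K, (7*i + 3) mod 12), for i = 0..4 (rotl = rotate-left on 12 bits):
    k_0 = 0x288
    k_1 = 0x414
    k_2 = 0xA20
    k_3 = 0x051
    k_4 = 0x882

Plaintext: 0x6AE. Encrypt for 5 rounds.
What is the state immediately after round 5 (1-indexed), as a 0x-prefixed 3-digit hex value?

0xA71

s_0 = plaintext = 0x6AE
s_1 = Round(s_0, k_0) = 0x6A2
s_2 = Round(s_1, k_1) = 0x326
s_3 = Round(s_2, k_2) = 0x291
s_4 = Round(s_3, k_3) = 0xE7C
s_5 = Round(s_4, k_4) = 0xA71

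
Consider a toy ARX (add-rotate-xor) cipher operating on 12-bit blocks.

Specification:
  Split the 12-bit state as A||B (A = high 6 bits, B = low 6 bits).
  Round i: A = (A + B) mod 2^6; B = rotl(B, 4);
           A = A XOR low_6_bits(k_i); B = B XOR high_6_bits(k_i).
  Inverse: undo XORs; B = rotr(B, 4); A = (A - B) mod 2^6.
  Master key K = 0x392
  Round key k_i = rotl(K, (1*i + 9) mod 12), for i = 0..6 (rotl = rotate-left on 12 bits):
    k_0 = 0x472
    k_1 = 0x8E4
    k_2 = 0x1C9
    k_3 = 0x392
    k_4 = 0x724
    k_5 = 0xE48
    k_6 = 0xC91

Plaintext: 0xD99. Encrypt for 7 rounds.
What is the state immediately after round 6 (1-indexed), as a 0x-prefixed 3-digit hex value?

s_0 = plaintext = 0xD99
s_1 = Round(s_0, k_0) = 0xF47
s_2 = Round(s_1, k_1) = 0x812
s_3 = Round(s_2, k_2) = 0xEE3
s_4 = Round(s_3, k_3) = 0x336
s_5 = Round(s_4, k_4) = 0x9B1
s_6 = Round(s_5, k_5) = 0x7E5
s_7 = Round(s_6, k_6) = 0x56B

0x7E5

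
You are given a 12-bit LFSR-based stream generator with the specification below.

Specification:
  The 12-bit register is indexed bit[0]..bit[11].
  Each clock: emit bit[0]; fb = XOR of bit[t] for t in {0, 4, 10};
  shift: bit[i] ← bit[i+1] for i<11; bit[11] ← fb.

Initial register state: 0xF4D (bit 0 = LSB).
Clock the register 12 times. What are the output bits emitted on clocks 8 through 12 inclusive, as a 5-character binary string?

reg_0 = 0xF4D
clock 1: out=1, reg = 0x7A6
clock 2: out=0, reg = 0xBD3
clock 3: out=1, reg = 0x5E9
clock 4: out=1, reg = 0x2F4
clock 5: out=0, reg = 0x97A
clock 6: out=0, reg = 0xCBD
clock 7: out=1, reg = 0xE5E
clock 8: out=0, reg = 0x72F
clock 9: out=1, reg = 0x397
clock 10: out=1, reg = 0x1CB
clock 11: out=1, reg = 0x8E5
clock 12: out=1, reg = 0xC72

01111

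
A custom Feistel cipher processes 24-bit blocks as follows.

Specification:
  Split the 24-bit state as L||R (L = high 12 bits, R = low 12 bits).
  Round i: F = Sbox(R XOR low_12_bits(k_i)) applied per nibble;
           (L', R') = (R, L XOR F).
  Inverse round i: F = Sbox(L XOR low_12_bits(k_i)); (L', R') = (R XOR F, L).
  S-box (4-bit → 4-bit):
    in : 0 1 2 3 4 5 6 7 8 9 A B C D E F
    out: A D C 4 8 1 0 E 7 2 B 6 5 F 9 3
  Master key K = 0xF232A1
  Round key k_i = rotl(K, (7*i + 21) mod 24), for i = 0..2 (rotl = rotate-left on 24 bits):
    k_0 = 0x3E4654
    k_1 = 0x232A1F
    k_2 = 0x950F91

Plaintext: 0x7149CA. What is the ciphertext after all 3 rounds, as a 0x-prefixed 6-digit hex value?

0x006713

s_0 = plaintext = 0x7149CA
s_1 = Round(s_0, k_0) = 0x9CA43D
s_2 = Round(s_1, k_1) = 0x43D006
s_3 = Round(s_2, k_2) = 0x006713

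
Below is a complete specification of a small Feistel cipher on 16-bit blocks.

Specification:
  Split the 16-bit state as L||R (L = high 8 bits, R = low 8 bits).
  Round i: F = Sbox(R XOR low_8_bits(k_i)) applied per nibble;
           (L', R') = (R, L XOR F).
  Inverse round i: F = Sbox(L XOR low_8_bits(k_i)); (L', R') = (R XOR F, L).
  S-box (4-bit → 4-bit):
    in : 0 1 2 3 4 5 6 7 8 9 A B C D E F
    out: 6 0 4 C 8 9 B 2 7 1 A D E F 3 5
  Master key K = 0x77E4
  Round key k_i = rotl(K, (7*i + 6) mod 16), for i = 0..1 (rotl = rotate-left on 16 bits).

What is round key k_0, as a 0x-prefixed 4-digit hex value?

0xF91D

K = 0x77E4
k_0 = rotl(K, (7*0+6) mod 16) = rotl(K, 6) = 0xF91D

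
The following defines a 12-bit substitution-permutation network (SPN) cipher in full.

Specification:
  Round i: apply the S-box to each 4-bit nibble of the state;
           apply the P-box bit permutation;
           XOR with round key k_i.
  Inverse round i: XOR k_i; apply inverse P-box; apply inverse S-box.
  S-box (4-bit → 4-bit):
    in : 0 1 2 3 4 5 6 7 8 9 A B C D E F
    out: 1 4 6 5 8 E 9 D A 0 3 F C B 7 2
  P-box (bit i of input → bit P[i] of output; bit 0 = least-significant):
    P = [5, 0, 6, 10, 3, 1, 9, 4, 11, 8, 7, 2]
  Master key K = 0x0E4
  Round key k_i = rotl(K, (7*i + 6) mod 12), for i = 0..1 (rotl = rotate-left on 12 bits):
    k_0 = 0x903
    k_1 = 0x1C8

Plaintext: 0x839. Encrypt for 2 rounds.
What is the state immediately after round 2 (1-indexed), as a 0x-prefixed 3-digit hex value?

0x8C1

s_0 = plaintext = 0x839
s_1 = Round(s_0, k_0) = 0xA0F
s_2 = Round(s_1, k_1) = 0x8C1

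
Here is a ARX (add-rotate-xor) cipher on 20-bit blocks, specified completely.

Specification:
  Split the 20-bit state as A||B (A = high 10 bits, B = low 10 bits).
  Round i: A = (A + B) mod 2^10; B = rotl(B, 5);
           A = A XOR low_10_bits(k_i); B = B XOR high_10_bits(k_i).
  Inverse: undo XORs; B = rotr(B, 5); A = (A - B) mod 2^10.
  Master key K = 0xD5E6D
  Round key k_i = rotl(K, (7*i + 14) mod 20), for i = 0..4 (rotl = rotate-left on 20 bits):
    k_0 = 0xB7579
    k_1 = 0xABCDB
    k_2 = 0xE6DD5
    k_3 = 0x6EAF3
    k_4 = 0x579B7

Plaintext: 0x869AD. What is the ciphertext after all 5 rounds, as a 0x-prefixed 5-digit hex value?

s_0 = plaintext = 0x869AD
s_1 = Round(s_0, k_0) = 0xAFB70
s_2 = Round(s_1, k_1) = 0xBD4B4
s_3 = Round(s_2, k_2) = 0x9F11E
s_4 = Round(s_3, k_3) = 0x5A672
s_5 = Round(s_4, k_4) = 0x9B30D

0x9B30D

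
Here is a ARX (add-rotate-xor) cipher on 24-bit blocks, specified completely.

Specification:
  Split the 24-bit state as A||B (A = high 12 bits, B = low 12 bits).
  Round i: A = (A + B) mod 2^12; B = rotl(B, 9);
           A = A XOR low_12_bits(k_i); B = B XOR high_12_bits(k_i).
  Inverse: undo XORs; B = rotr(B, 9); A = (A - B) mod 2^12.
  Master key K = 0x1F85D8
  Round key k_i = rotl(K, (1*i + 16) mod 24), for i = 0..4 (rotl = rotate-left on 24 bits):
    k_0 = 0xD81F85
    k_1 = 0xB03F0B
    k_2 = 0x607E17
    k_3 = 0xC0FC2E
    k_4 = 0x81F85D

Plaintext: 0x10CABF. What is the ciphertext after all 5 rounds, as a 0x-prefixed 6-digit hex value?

s_0 = plaintext = 0x10CABF
s_1 = Round(s_0, k_0) = 0x44E2D6
s_2 = Round(s_1, k_1) = 0x82F759
s_3 = Round(s_2, k_2) = 0x19F4EC
s_4 = Round(s_3, k_3) = 0xAA5492
s_5 = Round(s_4, k_4) = 0x76AC8D

0x76AC8D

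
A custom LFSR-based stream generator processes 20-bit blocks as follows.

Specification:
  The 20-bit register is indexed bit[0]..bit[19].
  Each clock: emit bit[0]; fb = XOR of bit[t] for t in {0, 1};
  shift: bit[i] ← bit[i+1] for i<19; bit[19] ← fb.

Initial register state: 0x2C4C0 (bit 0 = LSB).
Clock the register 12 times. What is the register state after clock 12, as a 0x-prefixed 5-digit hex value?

0x6A02C

reg_0 = 0x2C4C0
clock 1: out=0, reg = 0x16260
clock 2: out=0, reg = 0x0B130
clock 3: out=0, reg = 0x05898
clock 4: out=0, reg = 0x02C4C
clock 5: out=0, reg = 0x01626
clock 6: out=0, reg = 0x80B13
clock 7: out=1, reg = 0x40589
clock 8: out=1, reg = 0xA02C4
clock 9: out=0, reg = 0x50162
clock 10: out=0, reg = 0xA80B1
clock 11: out=1, reg = 0xD4058
clock 12: out=0, reg = 0x6A02C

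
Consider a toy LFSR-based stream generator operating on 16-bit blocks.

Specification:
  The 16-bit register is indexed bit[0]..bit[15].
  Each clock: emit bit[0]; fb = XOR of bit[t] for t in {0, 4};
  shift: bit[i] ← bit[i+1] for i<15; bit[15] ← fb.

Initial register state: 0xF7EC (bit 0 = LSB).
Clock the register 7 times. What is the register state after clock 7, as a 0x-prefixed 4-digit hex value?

0x25EF

reg_0 = 0xF7EC
clock 1: out=0, reg = 0x7BF6
clock 2: out=0, reg = 0xBDFB
clock 3: out=1, reg = 0x5EFD
clock 4: out=1, reg = 0x2F7E
clock 5: out=0, reg = 0x97BF
clock 6: out=1, reg = 0x4BDF
clock 7: out=1, reg = 0x25EF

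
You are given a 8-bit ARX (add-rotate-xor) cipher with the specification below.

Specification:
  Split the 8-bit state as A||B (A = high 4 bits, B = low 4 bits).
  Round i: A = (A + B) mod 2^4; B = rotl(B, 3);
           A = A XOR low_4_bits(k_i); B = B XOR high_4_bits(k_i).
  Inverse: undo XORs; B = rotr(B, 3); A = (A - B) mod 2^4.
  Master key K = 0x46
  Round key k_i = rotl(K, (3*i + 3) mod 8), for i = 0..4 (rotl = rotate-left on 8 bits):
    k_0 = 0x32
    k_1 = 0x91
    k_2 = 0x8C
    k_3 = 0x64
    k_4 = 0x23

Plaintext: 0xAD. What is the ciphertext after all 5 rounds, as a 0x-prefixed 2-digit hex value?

s_0 = plaintext = 0xAD
s_1 = Round(s_0, k_0) = 0x5D
s_2 = Round(s_1, k_1) = 0x37
s_3 = Round(s_2, k_2) = 0x63
s_4 = Round(s_3, k_3) = 0xDF
s_5 = Round(s_4, k_4) = 0xFD

0xFD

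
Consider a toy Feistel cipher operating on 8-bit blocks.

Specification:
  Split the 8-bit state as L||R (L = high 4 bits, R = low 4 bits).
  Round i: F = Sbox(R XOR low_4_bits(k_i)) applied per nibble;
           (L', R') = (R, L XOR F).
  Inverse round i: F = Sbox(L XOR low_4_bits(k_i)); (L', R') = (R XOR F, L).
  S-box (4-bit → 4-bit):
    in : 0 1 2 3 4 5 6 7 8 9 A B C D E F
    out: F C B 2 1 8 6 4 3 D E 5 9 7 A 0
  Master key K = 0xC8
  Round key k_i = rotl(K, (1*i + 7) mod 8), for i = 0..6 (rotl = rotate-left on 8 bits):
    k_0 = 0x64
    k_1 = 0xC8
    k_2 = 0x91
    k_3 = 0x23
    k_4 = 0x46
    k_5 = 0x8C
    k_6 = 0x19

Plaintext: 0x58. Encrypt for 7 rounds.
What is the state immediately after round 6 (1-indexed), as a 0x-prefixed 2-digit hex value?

s_0 = plaintext = 0x58
s_1 = Round(s_0, k_0) = 0x8C
s_2 = Round(s_1, k_1) = 0xC9
s_3 = Round(s_2, k_2) = 0x9F
s_4 = Round(s_3, k_3) = 0xF0
s_5 = Round(s_4, k_4) = 0x09
s_6 = Round(s_5, k_5) = 0x98
s_7 = Round(s_6, k_6) = 0x85

0x98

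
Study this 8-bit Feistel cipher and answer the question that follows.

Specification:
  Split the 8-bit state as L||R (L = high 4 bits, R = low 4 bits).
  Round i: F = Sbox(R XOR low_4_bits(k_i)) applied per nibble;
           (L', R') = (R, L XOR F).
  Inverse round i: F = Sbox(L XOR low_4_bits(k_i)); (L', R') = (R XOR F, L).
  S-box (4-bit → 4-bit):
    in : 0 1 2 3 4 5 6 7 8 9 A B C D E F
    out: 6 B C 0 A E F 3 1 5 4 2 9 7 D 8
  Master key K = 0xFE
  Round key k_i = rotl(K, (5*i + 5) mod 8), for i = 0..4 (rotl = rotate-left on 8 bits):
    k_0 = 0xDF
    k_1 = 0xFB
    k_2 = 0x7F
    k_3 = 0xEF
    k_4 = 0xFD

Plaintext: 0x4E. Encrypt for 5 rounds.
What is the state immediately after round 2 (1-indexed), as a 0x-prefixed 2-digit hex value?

0xF4

s_0 = plaintext = 0x4E
s_1 = Round(s_0, k_0) = 0xEF
s_2 = Round(s_1, k_1) = 0xF4
s_3 = Round(s_2, k_2) = 0x4D
s_4 = Round(s_3, k_3) = 0xD8
s_5 = Round(s_4, k_4) = 0x83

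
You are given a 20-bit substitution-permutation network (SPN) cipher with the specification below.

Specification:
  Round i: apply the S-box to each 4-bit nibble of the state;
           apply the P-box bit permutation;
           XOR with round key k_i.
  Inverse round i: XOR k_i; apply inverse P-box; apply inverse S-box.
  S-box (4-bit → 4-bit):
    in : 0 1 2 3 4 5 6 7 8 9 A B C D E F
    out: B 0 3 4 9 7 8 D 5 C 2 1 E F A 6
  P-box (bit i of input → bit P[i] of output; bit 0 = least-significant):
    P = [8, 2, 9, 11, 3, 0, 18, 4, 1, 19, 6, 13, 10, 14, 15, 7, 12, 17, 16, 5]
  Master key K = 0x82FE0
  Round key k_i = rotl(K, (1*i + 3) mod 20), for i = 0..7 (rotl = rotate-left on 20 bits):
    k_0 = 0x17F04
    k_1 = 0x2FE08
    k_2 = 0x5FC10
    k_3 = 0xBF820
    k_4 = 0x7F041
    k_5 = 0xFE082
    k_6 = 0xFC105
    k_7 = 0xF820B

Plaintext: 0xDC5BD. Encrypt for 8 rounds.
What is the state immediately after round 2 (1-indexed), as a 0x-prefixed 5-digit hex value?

0x09E1F

s_0 = plaintext = 0xDC5BD
s_1 = Round(s_0, k_0) = 0xAA4EA
s_2 = Round(s_1, k_1) = 0x09E1F
s_3 = Round(s_2, k_2) = 0xF4EB4
s_4 = Round(s_3, k_3) = 0x0D5A8
s_5 = Round(s_4, k_4) = 0xD27A2
s_6 = Round(s_5, k_5) = 0xC95E5
s_7 = Round(s_6, k_6) = 0x442F2
s_8 = Round(s_7, k_7) = 0x397AC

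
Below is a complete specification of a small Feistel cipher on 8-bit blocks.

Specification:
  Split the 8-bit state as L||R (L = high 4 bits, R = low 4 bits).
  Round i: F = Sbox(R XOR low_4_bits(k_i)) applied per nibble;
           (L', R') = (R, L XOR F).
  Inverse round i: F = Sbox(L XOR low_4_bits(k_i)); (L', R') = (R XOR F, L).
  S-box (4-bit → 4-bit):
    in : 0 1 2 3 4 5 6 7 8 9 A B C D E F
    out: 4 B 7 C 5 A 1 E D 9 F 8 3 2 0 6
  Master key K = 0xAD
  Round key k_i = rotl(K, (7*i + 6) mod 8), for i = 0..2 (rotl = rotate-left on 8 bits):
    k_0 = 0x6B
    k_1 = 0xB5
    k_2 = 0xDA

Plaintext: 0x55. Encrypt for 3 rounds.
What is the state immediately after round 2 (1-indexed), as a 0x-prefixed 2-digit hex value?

s_0 = plaintext = 0x55
s_1 = Round(s_0, k_0) = 0x55
s_2 = Round(s_1, k_1) = 0x51
s_3 = Round(s_2, k_2) = 0x1D

0x51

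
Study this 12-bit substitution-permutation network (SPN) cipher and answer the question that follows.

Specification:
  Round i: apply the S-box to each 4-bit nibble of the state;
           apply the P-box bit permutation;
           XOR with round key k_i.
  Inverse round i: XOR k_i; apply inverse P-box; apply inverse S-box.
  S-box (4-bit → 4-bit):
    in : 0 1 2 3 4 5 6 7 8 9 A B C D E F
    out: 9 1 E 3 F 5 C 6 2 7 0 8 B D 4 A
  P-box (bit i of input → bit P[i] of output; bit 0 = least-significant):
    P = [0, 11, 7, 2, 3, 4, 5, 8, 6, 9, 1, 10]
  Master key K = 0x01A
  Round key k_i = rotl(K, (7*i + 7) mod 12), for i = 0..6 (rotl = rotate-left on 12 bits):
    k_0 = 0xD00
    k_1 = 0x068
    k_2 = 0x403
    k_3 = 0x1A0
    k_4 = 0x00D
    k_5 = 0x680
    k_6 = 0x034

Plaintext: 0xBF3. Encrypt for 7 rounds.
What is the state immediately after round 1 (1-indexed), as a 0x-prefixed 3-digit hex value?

s_0 = plaintext = 0xBF3
s_1 = Round(s_0, k_0) = 0x011
s_2 = Round(s_1, k_1) = 0x421
s_3 = Round(s_2, k_2) = 0x370
s_4 = Round(s_3, k_3) = 0x3D5
s_5 = Round(s_4, k_4) = 0x3E4
s_6 = Round(s_5, k_5) = 0xC65
s_7 = Round(s_6, k_6) = 0x7D5

0x011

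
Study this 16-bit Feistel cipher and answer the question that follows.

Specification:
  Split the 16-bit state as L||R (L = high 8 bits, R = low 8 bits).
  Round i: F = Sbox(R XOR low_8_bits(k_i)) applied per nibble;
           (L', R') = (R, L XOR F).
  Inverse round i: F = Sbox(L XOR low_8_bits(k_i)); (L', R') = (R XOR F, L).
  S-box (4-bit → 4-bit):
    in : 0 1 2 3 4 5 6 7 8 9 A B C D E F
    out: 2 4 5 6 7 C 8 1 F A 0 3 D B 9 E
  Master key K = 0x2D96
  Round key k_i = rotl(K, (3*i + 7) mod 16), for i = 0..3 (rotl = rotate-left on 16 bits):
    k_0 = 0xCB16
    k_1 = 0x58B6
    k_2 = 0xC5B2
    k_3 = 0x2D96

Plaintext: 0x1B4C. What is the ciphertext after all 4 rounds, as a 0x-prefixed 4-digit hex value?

s_0 = plaintext = 0x1B4C
s_1 = Round(s_0, k_0) = 0x4CDB
s_2 = Round(s_1, k_1) = 0xDBC7
s_3 = Round(s_2, k_2) = 0xC7C7
s_4 = Round(s_3, k_3) = 0xC703

0xC703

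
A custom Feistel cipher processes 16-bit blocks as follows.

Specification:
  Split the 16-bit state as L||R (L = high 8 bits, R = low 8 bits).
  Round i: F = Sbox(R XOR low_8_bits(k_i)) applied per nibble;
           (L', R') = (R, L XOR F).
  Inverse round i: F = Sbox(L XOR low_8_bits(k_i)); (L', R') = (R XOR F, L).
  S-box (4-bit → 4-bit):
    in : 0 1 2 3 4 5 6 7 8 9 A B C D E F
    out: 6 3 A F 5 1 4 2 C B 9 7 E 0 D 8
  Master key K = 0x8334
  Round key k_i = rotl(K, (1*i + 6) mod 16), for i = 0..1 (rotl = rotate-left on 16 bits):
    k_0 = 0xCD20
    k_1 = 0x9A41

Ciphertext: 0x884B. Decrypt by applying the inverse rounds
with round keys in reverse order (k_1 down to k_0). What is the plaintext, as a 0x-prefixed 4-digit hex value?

0x4EA0

s_0 = ciphertext = 0x884B
s_1 = InvRound(s_0, k_1) = 0xA088
s_2 = InvRound(s_1, k_0) = 0x4EA0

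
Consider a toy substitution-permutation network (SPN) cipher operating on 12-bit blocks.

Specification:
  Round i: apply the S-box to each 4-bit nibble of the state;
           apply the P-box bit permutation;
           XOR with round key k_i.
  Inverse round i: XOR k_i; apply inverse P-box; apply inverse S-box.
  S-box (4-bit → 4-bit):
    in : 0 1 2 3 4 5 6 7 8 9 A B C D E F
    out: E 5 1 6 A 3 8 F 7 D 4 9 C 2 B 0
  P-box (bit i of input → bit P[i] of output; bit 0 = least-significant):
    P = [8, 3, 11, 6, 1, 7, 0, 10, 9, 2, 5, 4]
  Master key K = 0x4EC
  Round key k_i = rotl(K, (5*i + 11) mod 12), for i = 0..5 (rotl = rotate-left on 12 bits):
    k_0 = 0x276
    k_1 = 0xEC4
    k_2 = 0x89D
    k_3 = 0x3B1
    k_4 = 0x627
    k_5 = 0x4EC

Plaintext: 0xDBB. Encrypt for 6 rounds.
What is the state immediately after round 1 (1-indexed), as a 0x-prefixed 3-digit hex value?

0x730

s_0 = plaintext = 0xDBB
s_1 = Round(s_0, k_0) = 0x730
s_2 = Round(s_1, k_1) = 0x439
s_3 = Round(s_2, k_2) = 0x148
s_4 = Round(s_3, k_3) = 0xC19
s_5 = Round(s_4, k_4) = 0xF54
s_6 = Round(s_5, k_5) = 0x426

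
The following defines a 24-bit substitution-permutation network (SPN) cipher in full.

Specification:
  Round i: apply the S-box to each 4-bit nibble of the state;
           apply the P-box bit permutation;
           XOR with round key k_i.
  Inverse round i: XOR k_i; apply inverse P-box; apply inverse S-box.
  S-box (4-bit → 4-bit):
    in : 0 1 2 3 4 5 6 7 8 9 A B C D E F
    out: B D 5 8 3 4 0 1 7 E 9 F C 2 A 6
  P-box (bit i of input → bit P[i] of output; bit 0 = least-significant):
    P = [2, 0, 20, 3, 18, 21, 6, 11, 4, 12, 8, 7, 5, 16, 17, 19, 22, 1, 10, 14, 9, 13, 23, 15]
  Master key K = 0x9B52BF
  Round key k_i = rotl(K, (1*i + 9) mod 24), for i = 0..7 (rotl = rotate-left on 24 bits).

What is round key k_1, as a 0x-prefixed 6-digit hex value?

K = 0x9B52BF
k_0 = rotl(K, (1*0+9) mod 24) = rotl(K, 9) = 0xA57F36
k_1 = rotl(K, (1*1+9) mod 24) = rotl(K, 10) = 0x4AFE6D

0x4AFE6D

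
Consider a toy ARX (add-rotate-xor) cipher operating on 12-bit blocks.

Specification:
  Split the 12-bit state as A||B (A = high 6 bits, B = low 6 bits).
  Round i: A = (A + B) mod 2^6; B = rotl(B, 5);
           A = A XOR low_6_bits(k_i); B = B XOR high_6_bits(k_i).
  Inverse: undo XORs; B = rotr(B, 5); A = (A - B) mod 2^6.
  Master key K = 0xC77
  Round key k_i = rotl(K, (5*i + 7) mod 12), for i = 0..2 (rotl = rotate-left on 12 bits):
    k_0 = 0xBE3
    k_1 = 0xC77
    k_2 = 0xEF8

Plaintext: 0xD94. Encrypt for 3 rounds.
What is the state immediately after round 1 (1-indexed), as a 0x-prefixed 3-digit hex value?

s_0 = plaintext = 0xD94
s_1 = Round(s_0, k_0) = 0xA65
s_2 = Round(s_1, k_1) = 0xE43
s_3 = Round(s_2, k_2) = 0x11A

0xA65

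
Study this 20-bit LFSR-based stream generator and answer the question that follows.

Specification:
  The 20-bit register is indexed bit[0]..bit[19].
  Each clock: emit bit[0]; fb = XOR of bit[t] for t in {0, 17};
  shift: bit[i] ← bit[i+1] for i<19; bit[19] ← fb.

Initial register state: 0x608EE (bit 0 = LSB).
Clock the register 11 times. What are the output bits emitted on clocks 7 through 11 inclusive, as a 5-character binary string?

11000

reg_0 = 0x608EE
clock 1: out=0, reg = 0xB0477
clock 2: out=1, reg = 0x5823B
clock 3: out=1, reg = 0xAC11D
clock 4: out=1, reg = 0x5608E
clock 5: out=0, reg = 0x2B047
clock 6: out=1, reg = 0x15823
clock 7: out=1, reg = 0x8AC11
clock 8: out=1, reg = 0xC5608
clock 9: out=0, reg = 0x62B04
clock 10: out=0, reg = 0xB1582
clock 11: out=0, reg = 0xD8AC1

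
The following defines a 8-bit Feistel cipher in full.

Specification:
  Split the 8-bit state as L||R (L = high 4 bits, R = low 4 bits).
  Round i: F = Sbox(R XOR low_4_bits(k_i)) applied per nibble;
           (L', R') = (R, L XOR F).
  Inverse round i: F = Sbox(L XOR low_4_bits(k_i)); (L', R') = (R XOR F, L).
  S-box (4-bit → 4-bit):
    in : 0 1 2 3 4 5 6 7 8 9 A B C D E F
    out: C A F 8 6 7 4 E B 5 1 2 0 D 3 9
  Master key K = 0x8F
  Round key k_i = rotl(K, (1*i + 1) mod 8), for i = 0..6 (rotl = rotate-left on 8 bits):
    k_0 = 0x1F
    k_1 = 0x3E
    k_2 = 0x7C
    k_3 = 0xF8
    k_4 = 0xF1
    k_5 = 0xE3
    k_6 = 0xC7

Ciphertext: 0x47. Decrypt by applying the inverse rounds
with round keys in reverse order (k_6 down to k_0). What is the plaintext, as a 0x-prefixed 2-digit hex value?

s_0 = ciphertext = 0x47
s_1 = InvRound(s_0, k_6) = 0xF4
s_2 = InvRound(s_1, k_5) = 0x4F
s_3 = InvRound(s_2, k_4) = 0x84
s_4 = InvRound(s_3, k_3) = 0x88
s_5 = InvRound(s_4, k_2) = 0xE8
s_6 = InvRound(s_5, k_1) = 0x4E
s_7 = InvRound(s_6, k_0) = 0xC4

0xC4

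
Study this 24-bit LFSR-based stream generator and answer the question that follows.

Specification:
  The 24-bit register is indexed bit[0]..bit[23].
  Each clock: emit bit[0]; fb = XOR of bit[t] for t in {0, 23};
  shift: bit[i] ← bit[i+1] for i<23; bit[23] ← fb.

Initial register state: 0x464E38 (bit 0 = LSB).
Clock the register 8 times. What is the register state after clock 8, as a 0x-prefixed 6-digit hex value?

reg_0 = 0x464E38
clock 1: out=0, reg = 0x23271C
clock 2: out=0, reg = 0x11938E
clock 3: out=0, reg = 0x08C9C7
clock 4: out=1, reg = 0x8464E3
clock 5: out=1, reg = 0x423271
clock 6: out=1, reg = 0xA11938
clock 7: out=0, reg = 0xD08C9C
clock 8: out=0, reg = 0xE8464E

0xE8464E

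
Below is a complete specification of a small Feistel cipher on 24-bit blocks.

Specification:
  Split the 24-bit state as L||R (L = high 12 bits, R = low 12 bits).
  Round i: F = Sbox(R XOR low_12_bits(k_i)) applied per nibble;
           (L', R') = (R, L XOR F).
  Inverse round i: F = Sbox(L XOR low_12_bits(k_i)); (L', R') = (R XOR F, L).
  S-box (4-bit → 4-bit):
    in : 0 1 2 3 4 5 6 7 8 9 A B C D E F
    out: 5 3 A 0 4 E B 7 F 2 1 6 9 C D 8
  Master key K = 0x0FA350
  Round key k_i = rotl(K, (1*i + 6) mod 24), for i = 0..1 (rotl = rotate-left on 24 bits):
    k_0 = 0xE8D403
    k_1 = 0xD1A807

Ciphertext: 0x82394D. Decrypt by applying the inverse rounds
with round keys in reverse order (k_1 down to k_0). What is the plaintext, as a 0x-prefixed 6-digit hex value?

s_0 = ciphertext = 0x82394D
s_1 = InvRound(s_0, k_1) = 0xCE9823
s_2 = InvRound(s_1, k_0) = 0x7F2CE9

0x7F2CE9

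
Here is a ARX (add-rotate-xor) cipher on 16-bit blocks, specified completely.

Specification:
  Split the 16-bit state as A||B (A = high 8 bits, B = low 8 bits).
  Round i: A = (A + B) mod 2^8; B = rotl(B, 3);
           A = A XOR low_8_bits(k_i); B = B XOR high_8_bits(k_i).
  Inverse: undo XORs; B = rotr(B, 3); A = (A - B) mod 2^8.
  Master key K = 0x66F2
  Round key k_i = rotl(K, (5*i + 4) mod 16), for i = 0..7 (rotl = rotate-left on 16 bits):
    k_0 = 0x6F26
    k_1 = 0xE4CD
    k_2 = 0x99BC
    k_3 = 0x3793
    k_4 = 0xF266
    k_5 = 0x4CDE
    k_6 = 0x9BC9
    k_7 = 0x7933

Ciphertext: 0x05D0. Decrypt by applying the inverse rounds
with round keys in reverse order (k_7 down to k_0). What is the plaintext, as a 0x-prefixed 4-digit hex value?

0xBD42

s_0 = ciphertext = 0x05D0
s_1 = InvRound(s_0, k_7) = 0x0135
s_2 = InvRound(s_1, k_6) = 0xF3D5
s_3 = InvRound(s_2, k_5) = 0xFA33
s_4 = InvRound(s_3, k_4) = 0x6438
s_5 = InvRound(s_4, k_3) = 0x16E1
s_6 = InvRound(s_5, k_2) = 0x9B0F
s_7 = InvRound(s_6, k_1) = 0xD97D
s_8 = InvRound(s_7, k_0) = 0xBD42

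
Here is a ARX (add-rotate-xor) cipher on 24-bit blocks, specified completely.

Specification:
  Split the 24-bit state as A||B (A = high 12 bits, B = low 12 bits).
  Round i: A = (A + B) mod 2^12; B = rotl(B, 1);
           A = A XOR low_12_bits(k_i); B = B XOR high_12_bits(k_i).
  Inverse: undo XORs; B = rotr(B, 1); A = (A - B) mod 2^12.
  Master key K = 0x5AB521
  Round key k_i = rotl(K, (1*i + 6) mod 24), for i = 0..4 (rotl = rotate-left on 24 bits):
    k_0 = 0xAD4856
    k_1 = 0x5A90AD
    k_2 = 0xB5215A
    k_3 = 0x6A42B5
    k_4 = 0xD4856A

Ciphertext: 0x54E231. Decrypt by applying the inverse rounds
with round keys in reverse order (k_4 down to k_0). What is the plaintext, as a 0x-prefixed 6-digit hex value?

0x0DDDFB

s_0 = ciphertext = 0x54E231
s_1 = InvRound(s_0, k_4) = 0x068FBC
s_2 = InvRound(s_1, k_3) = 0xE5148C
s_3 = InvRound(s_2, k_2) = 0x71C7EF
s_4 = InvRound(s_3, k_1) = 0x68E123
s_5 = InvRound(s_4, k_0) = 0x0DDDFB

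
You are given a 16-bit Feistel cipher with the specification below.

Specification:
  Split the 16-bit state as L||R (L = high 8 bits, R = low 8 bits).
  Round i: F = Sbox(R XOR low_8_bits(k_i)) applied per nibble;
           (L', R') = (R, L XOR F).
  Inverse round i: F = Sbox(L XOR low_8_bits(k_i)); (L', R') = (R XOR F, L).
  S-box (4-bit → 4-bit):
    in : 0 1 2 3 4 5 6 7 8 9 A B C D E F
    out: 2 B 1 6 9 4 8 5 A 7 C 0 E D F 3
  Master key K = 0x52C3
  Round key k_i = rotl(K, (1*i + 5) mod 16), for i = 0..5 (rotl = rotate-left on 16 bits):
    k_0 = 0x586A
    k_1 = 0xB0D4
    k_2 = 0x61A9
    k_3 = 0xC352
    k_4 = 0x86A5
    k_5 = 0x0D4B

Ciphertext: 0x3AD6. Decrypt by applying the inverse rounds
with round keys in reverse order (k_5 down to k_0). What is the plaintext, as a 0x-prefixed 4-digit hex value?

0x2D1E

s_0 = ciphertext = 0x3AD6
s_1 = InvRound(s_0, k_5) = 0x8D3A
s_2 = InvRound(s_1, k_4) = 0x208D
s_3 = InvRound(s_2, k_3) = 0xDC20
s_4 = InvRound(s_3, k_2) = 0x74DC
s_5 = InvRound(s_4, k_1) = 0x1E74
s_6 = InvRound(s_5, k_0) = 0x2D1E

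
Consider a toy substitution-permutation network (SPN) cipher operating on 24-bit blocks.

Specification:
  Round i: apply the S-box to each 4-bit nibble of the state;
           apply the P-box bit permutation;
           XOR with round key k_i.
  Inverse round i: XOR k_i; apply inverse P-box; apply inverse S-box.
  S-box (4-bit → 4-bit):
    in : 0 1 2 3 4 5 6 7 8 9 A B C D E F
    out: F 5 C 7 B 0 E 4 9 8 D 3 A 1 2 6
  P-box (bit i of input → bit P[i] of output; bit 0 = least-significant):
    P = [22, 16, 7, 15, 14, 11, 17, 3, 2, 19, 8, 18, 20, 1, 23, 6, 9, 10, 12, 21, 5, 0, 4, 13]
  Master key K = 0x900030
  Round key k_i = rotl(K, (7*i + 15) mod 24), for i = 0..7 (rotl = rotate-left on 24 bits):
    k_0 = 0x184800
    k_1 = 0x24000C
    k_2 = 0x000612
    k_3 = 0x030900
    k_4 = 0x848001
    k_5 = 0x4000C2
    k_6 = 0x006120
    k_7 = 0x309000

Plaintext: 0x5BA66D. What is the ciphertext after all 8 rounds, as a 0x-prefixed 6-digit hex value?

0x30451C

s_0 = plaintext = 0x5BA66D
s_1 = Round(s_0, k_0) = 0xC64748
s_2 = Round(s_1, k_1) = 0x54FD47
s_3 = Round(s_2, k_2) = 0xA0489C
s_4 = Round(s_3, k_3) = 0x36BF7E
s_5 = Round(s_4, k_4) = 0xBF9532
s_6 = Round(s_5, k_5) = 0x42DC23
s_7 = Round(s_6, k_6) = 0x7F5189
s_8 = Round(s_7, k_7) = 0x30451C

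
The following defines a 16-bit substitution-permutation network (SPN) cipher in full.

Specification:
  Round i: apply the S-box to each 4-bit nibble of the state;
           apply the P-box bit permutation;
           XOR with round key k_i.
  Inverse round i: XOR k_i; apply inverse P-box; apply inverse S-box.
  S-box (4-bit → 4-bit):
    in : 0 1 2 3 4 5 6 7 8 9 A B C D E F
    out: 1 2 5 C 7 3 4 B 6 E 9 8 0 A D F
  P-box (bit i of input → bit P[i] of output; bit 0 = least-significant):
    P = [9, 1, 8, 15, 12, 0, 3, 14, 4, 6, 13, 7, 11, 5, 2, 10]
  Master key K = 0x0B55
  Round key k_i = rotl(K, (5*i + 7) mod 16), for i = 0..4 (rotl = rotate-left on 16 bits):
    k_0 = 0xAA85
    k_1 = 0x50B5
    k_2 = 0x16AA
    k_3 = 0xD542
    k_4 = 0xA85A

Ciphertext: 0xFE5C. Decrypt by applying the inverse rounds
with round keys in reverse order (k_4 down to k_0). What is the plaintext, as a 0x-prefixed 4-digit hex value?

0xCA54

s_0 = ciphertext = 0xFE5C
s_1 = InvRound(s_0, k_4) = 0x3CA5
s_2 = InvRound(s_1, k_3) = 0x49D9
s_3 = InvRound(s_2, k_2) = 0x7574
s_4 = InvRound(s_3, k_1) = 0xB916
s_5 = InvRound(s_4, k_0) = 0xCA54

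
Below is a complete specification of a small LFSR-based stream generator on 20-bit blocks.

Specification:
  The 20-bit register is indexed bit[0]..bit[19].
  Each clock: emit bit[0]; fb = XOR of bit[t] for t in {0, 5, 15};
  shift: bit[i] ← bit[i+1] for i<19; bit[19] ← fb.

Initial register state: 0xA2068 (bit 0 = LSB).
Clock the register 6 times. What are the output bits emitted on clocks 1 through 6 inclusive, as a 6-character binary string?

000101

reg_0 = 0xA2068
clock 1: out=0, reg = 0xD1034
clock 2: out=0, reg = 0xE881A
clock 3: out=0, reg = 0xF440D
clock 4: out=1, reg = 0xFA206
clock 5: out=0, reg = 0xFD103
clock 6: out=1, reg = 0x7E881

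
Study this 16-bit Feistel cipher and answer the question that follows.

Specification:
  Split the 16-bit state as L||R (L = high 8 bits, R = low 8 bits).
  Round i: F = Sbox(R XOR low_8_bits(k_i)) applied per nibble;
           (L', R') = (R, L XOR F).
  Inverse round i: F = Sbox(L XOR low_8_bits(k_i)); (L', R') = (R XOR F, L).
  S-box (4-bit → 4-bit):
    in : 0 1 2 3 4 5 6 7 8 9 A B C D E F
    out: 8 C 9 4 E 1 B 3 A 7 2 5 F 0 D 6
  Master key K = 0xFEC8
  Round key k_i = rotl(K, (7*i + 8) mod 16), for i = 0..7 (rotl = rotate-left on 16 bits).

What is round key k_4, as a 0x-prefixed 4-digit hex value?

0xEC8F

K = 0xFEC8
k_0 = rotl(K, (7*0+8) mod 16) = rotl(K, 8) = 0xC8FE
k_1 = rotl(K, (7*1+8) mod 16) = rotl(K, 15) = 0x7F64
k_2 = rotl(K, (7*2+8) mod 16) = rotl(K, 6) = 0xB23F
k_3 = rotl(K, (7*3+8) mod 16) = rotl(K, 13) = 0x1FD9
k_4 = rotl(K, (7*4+8) mod 16) = rotl(K, 4) = 0xEC8F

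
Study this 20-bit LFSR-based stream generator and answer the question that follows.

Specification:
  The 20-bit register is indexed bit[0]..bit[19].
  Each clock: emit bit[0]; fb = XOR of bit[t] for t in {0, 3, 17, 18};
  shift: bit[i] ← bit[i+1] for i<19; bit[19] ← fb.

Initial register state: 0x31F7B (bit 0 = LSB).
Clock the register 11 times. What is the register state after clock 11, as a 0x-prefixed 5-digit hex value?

0xF7263

reg_0 = 0x31F7B
clock 1: out=1, reg = 0x98FBD
clock 2: out=1, reg = 0x4C7DE
clock 3: out=0, reg = 0x263EF
clock 4: out=1, reg = 0x931F7
clock 5: out=1, reg = 0xC98FB
clock 6: out=1, reg = 0xE4C7D
clock 7: out=1, reg = 0x7263E
clock 8: out=0, reg = 0xB931F
clock 9: out=1, reg = 0xDC98F
clock 10: out=1, reg = 0xEE4C7
clock 11: out=1, reg = 0xF7263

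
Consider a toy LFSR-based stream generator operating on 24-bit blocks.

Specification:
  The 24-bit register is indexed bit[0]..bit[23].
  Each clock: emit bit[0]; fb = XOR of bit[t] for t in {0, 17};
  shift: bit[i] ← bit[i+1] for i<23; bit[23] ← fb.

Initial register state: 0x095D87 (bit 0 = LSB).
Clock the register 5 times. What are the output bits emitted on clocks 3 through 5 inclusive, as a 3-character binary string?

reg_0 = 0x095D87
clock 1: out=1, reg = 0x84AEC3
clock 2: out=1, reg = 0xC25761
clock 3: out=1, reg = 0x612BB0
clock 4: out=0, reg = 0x3095D8
clock 5: out=0, reg = 0x184AEC

100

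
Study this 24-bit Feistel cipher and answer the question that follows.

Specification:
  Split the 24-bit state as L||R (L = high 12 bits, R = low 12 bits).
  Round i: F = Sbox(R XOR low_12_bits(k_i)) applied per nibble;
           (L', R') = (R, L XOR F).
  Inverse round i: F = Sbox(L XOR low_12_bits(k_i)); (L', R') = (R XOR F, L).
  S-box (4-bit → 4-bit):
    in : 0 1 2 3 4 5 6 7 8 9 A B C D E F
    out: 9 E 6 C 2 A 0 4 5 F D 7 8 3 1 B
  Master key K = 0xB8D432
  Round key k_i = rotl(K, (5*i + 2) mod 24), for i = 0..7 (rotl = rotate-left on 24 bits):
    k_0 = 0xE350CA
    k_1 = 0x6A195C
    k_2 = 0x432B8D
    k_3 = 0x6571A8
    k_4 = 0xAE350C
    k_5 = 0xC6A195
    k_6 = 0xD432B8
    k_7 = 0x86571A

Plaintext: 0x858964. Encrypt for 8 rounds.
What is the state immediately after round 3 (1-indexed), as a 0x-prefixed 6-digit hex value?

0x85EBB5

s_0 = plaintext = 0x858964
s_1 = Round(s_0, k_0) = 0x964789
s_2 = Round(s_1, k_1) = 0x78985E
s_3 = Round(s_2, k_2) = 0x85EBB5
s_4 = Round(s_3, k_3) = 0xBB55BD
s_5 = Round(s_4, k_4) = 0x5BD2CB
s_6 = Round(s_5, k_5) = 0x2CB91C
s_7 = Round(s_6, k_6) = 0x91C519
s_8 = Round(s_7, k_7) = 0x519F80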